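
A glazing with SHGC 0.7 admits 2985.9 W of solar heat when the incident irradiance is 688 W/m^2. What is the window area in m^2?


Rearrange Q = Area * SHGC * Irradiance:
  Area = Q / (SHGC * Irradiance)
  Area = 2985.9 / (0.7 * 688) = 6.2 m^2

6.2 m^2


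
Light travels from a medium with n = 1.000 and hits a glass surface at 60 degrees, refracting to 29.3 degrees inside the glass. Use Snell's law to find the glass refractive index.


Apply Snell's law: n1 * sin(theta1) = n2 * sin(theta2)
  n2 = n1 * sin(theta1) / sin(theta2)
  sin(60) = 0.866025
  sin(29.3) = 0.489382
  n2 = 1.000 * 0.866025 / 0.489382 = 1.7696

1.7696


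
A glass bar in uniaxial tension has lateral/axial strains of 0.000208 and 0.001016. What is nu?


Poisson's ratio: nu = lateral strain / axial strain
  nu = 0.000208 / 0.001016 = 0.2047

0.2047


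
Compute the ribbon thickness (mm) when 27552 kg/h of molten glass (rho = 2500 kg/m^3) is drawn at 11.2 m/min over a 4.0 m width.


Ribbon cross-section from mass balance:
  Volume rate = throughput / density = 27552 / 2500 = 11.0208 m^3/h
  thickness = volume rate / (speed * 60 * width), i.e.
  thickness = throughput / (60 * speed * width * density) * 1000
  thickness = 27552 / (60 * 11.2 * 4.0 * 2500) * 1000 = 4.1 mm

4.1 mm


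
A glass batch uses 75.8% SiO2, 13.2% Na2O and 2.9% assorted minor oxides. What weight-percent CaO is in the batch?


Pieces sum to 100%:
  CaO = 100 - (SiO2 + Na2O + others)
  CaO = 100 - (75.8 + 13.2 + 2.9) = 8.1%

8.1%


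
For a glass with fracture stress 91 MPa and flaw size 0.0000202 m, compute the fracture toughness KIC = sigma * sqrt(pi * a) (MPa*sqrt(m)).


Fracture toughness: KIC = sigma * sqrt(pi * a)
  pi * a = pi * 0.0000202 = 0.00006346
  sqrt(pi * a) = 0.007966
  KIC = 91 * 0.007966 = 0.725 MPa*sqrt(m)

0.725 MPa*sqrt(m)


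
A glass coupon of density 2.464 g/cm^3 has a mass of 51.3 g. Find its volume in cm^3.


Rearrange rho = m / V:
  V = m / rho
  V = 51.3 / 2.464 = 20.82 cm^3

20.82 cm^3


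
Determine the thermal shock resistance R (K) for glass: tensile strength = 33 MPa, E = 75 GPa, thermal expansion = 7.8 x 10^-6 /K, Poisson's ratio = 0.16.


Thermal shock resistance: R = sigma * (1 - nu) / (E * alpha)
  Numerator = 33 * (1 - 0.16) = 27.72
  Denominator = 75 * 1000 * (7.8 x 10^-6) = 0.585
  R = 27.72 / 0.585 = 47.4 K

47.4 K


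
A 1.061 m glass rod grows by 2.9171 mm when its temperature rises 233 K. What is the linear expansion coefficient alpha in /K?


Rearrange dL = alpha * L0 * dT for alpha:
  alpha = dL / (L0 * dT)
  alpha = (2.9171 / 1000) / (1.061 * 233) = 0.0000118 /K = 1.18 x 10^-5 /K

1.18 x 10^-5 /K


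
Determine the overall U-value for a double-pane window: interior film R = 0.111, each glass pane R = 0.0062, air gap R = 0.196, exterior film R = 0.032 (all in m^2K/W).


Total thermal resistance (series):
  R_total = R_in + R_glass + R_air + R_glass + R_out
  R_total = 0.111 + 0.0062 + 0.196 + 0.0062 + 0.032 = 0.3514 m^2K/W
U-value = 1 / R_total = 1 / 0.3514 = 2.846 W/m^2K

2.846 W/m^2K


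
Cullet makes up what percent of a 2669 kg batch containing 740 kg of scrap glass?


Cullet ratio = (cullet mass / total batch mass) * 100
  Ratio = 740 / 2669 * 100 = 27.73%

27.73%


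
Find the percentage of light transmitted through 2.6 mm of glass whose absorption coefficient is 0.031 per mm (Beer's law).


Beer-Lambert law: T = exp(-alpha * thickness)
  exponent = -0.031 * 2.6 = -0.0806
  T = exp(-0.0806) = 0.9226
  Percentage = 0.9226 * 100 = 92.26%

92.26%


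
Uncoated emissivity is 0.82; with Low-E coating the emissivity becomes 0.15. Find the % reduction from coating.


Percentage reduction = (1 - coated/uncoated) * 100
  Ratio = 0.15 / 0.82 = 0.1829
  Reduction = (1 - 0.1829) * 100 = 81.7%

81.7%


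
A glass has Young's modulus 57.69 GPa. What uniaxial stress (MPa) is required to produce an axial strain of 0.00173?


Rearrange E = sigma / epsilon:
  sigma = E * epsilon
  E (MPa) = 57.69 * 1000 = 57690
  sigma = 57690 * 0.00173 = 99.8 MPa

99.8 MPa


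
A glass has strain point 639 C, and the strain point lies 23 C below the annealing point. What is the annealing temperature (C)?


T_anneal = T_strain + gap:
  T_anneal = 639 + 23 = 662 C

662 C


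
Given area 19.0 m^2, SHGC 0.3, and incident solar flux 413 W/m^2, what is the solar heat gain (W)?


Solar heat gain: Q = Area * SHGC * Irradiance
  Q = 19.0 * 0.3 * 413 = 2354.1 W

2354.1 W


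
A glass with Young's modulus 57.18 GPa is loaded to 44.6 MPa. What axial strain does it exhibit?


Rearrange E = sigma / epsilon:
  epsilon = sigma / E
  E (MPa) = 57.18 * 1000 = 57180
  epsilon = 44.6 / 57180 = 0.00078

0.00078


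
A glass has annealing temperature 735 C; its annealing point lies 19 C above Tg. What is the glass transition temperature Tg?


Rearrange T_anneal = Tg + offset for Tg:
  Tg = T_anneal - offset = 735 - 19 = 716 C

716 C


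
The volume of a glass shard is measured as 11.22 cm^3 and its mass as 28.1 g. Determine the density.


Use the definition of density:
  rho = mass / volume
  rho = 28.1 / 11.22 = 2.504 g/cm^3

2.504 g/cm^3


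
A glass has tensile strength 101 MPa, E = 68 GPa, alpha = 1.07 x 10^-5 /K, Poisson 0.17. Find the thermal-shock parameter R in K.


Thermal shock resistance: R = sigma * (1 - nu) / (E * alpha)
  Numerator = 101 * (1 - 0.17) = 83.83
  Denominator = 68 * 1000 * (1.07 x 10^-5) = 0.7276
  R = 83.83 / 0.7276 = 115.2 K

115.2 K


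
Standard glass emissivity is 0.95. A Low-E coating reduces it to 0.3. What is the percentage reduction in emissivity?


Percentage reduction = (1 - coated/uncoated) * 100
  Ratio = 0.3 / 0.95 = 0.3158
  Reduction = (1 - 0.3158) * 100 = 68.4%

68.4%


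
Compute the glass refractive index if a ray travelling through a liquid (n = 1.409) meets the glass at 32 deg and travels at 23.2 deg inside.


Apply Snell's law: n1 * sin(theta1) = n2 * sin(theta2)
  n2 = n1 * sin(theta1) / sin(theta2)
  sin(32) = 0.529919
  sin(23.2) = 0.393942
  n2 = 1.409 * 0.529919 / 0.393942 = 1.8953

1.8953


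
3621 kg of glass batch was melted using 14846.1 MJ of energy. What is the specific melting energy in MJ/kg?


Rearrange E = m * s for s:
  s = E / m
  s = 14846.1 / 3621 = 4.1 MJ/kg

4.1 MJ/kg


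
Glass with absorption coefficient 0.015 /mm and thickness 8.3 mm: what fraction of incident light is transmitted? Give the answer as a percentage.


Beer-Lambert law: T = exp(-alpha * thickness)
  exponent = -0.015 * 8.3 = -0.1245
  T = exp(-0.1245) = 0.8829
  Percentage = 0.8829 * 100 = 88.29%

88.29%


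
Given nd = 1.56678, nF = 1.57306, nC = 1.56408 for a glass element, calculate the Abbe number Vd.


Abbe number formula: Vd = (nd - 1) / (nF - nC)
  nd - 1 = 1.56678 - 1 = 0.56678
  nF - nC = 1.57306 - 1.56408 = 0.00898
  Vd = 0.56678 / 0.00898 = 63.12

63.12


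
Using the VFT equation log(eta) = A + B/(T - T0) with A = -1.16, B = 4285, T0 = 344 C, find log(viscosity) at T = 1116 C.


VFT equation: log(eta) = A + B / (T - T0)
  T - T0 = 1116 - 344 = 772
  B / (T - T0) = 4285 / 772 = 5.551
  log(eta) = -1.16 + 5.551 = 4.391

4.391


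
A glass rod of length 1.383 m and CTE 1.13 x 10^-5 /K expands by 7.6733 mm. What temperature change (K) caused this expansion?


Rearrange dL = alpha * L0 * dT for dT:
  dT = dL / (alpha * L0)
  dL (m) = 7.6733 / 1000 = 0.0076733
  dT = 0.0076733 / ((1.13 x 10^-5) * 1.383) = 491.0 K

491.0 K


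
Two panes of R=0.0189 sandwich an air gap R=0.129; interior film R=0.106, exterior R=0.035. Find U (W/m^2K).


Total thermal resistance (series):
  R_total = R_in + R_glass + R_air + R_glass + R_out
  R_total = 0.106 + 0.0189 + 0.129 + 0.0189 + 0.035 = 0.3078 m^2K/W
U-value = 1 / R_total = 1 / 0.3078 = 3.249 W/m^2K

3.249 W/m^2K


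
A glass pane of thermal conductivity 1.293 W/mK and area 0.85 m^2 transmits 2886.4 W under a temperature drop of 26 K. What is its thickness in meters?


Fourier's law: t = k * A * dT / Q
  t = 1.293 * 0.85 * 26 / 2886.4
  t = 28.5753 / 2886.4 = 0.0099 m

0.0099 m


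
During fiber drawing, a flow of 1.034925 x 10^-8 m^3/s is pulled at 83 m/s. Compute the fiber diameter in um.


Cross-sectional area from continuity:
  A = Q / v = 1.034925 x 10^-8 / 83 = 1.246898 x 10^-10 m^2
Diameter from circular cross-section:
  d = sqrt(4A / pi) * 10^6 (m -> um)
  d = sqrt(4 * 1.246898 x 10^-10 / pi) * 10^6 = 12.6 um

12.6 um


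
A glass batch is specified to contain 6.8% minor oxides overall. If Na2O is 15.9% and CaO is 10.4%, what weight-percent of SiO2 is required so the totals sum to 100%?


Known pieces sum to 100%:
  SiO2 = 100 - (others + Na2O + CaO)
  SiO2 = 100 - (6.8 + 15.9 + 10.4) = 66.9%

66.9%


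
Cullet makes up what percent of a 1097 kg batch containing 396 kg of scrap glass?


Cullet ratio = (cullet mass / total batch mass) * 100
  Ratio = 396 / 1097 * 100 = 36.1%

36.1%


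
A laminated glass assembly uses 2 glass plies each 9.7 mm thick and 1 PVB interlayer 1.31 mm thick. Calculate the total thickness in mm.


Total thickness = glass contribution + PVB contribution
  Glass: 2 * 9.7 = 19.4 mm
  PVB: 1 * 1.31 = 1.31 mm
  Total = 19.4 + 1.31 = 20.71 mm

20.71 mm


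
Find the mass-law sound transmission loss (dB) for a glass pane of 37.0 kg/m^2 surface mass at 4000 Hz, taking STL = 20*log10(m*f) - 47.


Mass law: STL = 20 * log10(m * f) - 47
  m * f = 37.0 * 4000 = 148000
  log10(148000) = 5.17026
  STL = 20 * 5.17026 - 47 = 103.4052 - 47 = 56.4 dB

56.4 dB


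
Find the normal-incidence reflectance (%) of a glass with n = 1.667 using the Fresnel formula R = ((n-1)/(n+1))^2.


Fresnel reflectance at normal incidence:
  R = ((n - 1)/(n + 1))^2
  (n - 1)/(n + 1) = (1.667 - 1)/(1.667 + 1) = 0.250094
  R = 0.250094^2 = 0.062547
  R(%) = 0.062547 * 100 = 6.255%

6.255%


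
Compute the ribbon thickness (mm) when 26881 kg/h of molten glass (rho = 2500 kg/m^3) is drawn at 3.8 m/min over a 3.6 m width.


Ribbon cross-section from mass balance:
  Volume rate = throughput / density = 26881 / 2500 = 10.7524 m^3/h
  thickness = volume rate / (speed * 60 * width), i.e.
  thickness = throughput / (60 * speed * width * density) * 1000
  thickness = 26881 / (60 * 3.8 * 3.6 * 2500) * 1000 = 13.1 mm

13.1 mm


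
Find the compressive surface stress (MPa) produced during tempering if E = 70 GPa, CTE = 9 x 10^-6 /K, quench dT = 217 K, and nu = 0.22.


Tempering stress: sigma = E * alpha * dT / (1 - nu)
  E (MPa) = 70 * 1000 = 70000
  Numerator = 70000 * (9 x 10^-6) * 217 = 136.71
  Denominator = 1 - 0.22 = 0.78
  sigma = 136.71 / 0.78 = 175.3 MPa

175.3 MPa


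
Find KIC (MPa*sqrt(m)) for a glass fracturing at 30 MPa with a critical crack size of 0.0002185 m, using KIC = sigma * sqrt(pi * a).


Fracture toughness: KIC = sigma * sqrt(pi * a)
  pi * a = pi * 0.0002185 = 0.000686438
  sqrt(pi * a) = 0.0262
  KIC = 30 * 0.0262 = 0.786 MPa*sqrt(m)

0.786 MPa*sqrt(m)


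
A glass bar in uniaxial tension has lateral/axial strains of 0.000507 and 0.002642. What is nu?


Poisson's ratio: nu = lateral strain / axial strain
  nu = 0.000507 / 0.002642 = 0.1919

0.1919


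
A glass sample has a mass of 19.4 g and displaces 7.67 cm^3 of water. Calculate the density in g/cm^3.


Use the definition of density:
  rho = mass / volume
  rho = 19.4 / 7.67 = 2.529 g/cm^3

2.529 g/cm^3


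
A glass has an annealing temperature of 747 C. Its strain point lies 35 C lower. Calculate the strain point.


Strain point = annealing point - difference:
  T_strain = 747 - 35 = 712 C

712 C


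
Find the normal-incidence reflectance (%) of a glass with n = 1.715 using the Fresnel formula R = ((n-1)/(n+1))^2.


Fresnel reflectance at normal incidence:
  R = ((n - 1)/(n + 1))^2
  (n - 1)/(n + 1) = (1.715 - 1)/(1.715 + 1) = 0.263352
  R = 0.263352^2 = 0.0693543
  R(%) = 0.0693543 * 100 = 6.935%

6.935%


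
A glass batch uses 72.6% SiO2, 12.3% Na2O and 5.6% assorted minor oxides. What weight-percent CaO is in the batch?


Pieces sum to 100%:
  CaO = 100 - (SiO2 + Na2O + others)
  CaO = 100 - (72.6 + 12.3 + 5.6) = 9.5%

9.5%


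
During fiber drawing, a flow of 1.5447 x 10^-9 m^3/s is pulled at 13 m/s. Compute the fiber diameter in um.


Cross-sectional area from continuity:
  A = Q / v = 1.5447 x 10^-9 / 13 = 1.188231 x 10^-10 m^2
Diameter from circular cross-section:
  d = sqrt(4A / pi) * 10^6 (m -> um)
  d = sqrt(4 * 1.188231 x 10^-10 / pi) * 10^6 = 12.3 um

12.3 um


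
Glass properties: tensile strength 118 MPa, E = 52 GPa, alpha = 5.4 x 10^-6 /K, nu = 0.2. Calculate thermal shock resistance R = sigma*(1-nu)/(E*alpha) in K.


Thermal shock resistance: R = sigma * (1 - nu) / (E * alpha)
  Numerator = 118 * (1 - 0.2) = 94.4
  Denominator = 52 * 1000 * (5.4 x 10^-6) = 0.2808
  R = 94.4 / 0.2808 = 336.2 K

336.2 K


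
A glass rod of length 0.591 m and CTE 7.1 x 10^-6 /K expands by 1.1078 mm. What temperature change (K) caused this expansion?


Rearrange dL = alpha * L0 * dT for dT:
  dT = dL / (alpha * L0)
  dL (m) = 1.1078 / 1000 = 0.0011078
  dT = 0.0011078 / ((7.1 x 10^-6) * 0.591) = 264.0 K

264.0 K


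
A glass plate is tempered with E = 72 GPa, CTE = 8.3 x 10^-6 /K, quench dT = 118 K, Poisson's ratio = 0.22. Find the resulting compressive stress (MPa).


Tempering stress: sigma = E * alpha * dT / (1 - nu)
  E (MPa) = 72 * 1000 = 72000
  Numerator = 72000 * (8.3 x 10^-6) * 118 = 70.5168
  Denominator = 1 - 0.22 = 0.78
  sigma = 70.5168 / 0.78 = 90.4 MPa

90.4 MPa


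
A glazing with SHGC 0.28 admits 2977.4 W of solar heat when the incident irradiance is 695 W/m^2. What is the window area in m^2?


Rearrange Q = Area * SHGC * Irradiance:
  Area = Q / (SHGC * Irradiance)
  Area = 2977.4 / (0.28 * 695) = 15.3 m^2

15.3 m^2


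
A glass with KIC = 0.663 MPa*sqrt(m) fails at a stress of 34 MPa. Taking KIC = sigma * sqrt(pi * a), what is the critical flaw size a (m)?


Rearrange KIC = sigma * sqrt(pi * a):
  sqrt(pi * a) = KIC / sigma
  sqrt(pi * a) = 0.663 / 34 = 0.0195
  a = (KIC / sigma)^2 / pi
  a = 0.0195^2 / pi = 0.000121 m

0.000121 m


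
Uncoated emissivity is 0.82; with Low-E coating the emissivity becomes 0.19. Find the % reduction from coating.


Percentage reduction = (1 - coated/uncoated) * 100
  Ratio = 0.19 / 0.82 = 0.2317
  Reduction = (1 - 0.2317) * 100 = 76.8%

76.8%


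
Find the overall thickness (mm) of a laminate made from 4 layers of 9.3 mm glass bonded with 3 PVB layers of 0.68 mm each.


Total thickness = glass contribution + PVB contribution
  Glass: 4 * 9.3 = 37.2 mm
  PVB: 3 * 0.68 = 2.04 mm
  Total = 37.2 + 2.04 = 39.24 mm

39.24 mm


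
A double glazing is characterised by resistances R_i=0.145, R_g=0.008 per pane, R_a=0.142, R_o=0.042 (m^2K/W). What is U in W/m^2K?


Total thermal resistance (series):
  R_total = R_in + R_glass + R_air + R_glass + R_out
  R_total = 0.145 + 0.008 + 0.142 + 0.008 + 0.042 = 0.345 m^2K/W
U-value = 1 / R_total = 1 / 0.345 = 2.899 W/m^2K

2.899 W/m^2K


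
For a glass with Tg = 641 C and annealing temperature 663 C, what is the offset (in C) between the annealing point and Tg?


Offset = T_anneal - Tg:
  offset = 663 - 641 = 22 C

22 C


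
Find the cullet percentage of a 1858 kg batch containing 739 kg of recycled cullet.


Cullet ratio = (cullet mass / total batch mass) * 100
  Ratio = 739 / 1858 * 100 = 39.77%

39.77%


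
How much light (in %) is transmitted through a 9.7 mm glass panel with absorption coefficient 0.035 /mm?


Beer-Lambert law: T = exp(-alpha * thickness)
  exponent = -0.035 * 9.7 = -0.3395
  T = exp(-0.3395) = 0.7121
  Percentage = 0.7121 * 100 = 71.21%

71.21%


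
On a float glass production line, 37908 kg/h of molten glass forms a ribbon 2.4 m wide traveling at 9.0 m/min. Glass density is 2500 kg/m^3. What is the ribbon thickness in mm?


Ribbon cross-section from mass balance:
  Volume rate = throughput / density = 37908 / 2500 = 15.1632 m^3/h
  thickness = volume rate / (speed * 60 * width), i.e.
  thickness = throughput / (60 * speed * width * density) * 1000
  thickness = 37908 / (60 * 9.0 * 2.4 * 2500) * 1000 = 11.7 mm

11.7 mm


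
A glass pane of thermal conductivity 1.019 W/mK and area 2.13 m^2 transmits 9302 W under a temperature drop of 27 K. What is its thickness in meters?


Fourier's law: t = k * A * dT / Q
  t = 1.019 * 2.13 * 27 / 9302
  t = 58.60269 / 9302 = 0.0063 m

0.0063 m


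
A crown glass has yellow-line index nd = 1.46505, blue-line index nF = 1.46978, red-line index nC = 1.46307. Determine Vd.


Abbe number formula: Vd = (nd - 1) / (nF - nC)
  nd - 1 = 1.46505 - 1 = 0.46505
  nF - nC = 1.46978 - 1.46307 = 0.00671
  Vd = 0.46505 / 0.00671 = 69.31

69.31


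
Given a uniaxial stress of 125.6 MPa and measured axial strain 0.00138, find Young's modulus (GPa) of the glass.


Young's modulus: E = stress / strain
  E = 125.6 MPa / 0.00138 = 91014.49 MPa
Convert to GPa: 91014.49 / 1000 = 91.01 GPa

91.01 GPa


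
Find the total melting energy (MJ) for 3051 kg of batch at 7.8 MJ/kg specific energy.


Total energy = mass * specific energy
  E = 3051 * 7.8 = 23797.8 MJ

23797.8 MJ


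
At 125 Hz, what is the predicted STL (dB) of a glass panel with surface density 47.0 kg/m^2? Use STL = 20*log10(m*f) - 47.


Mass law: STL = 20 * log10(m * f) - 47
  m * f = 47.0 * 125 = 5875
  log10(5875) = 3.76901
  STL = 20 * 3.76901 - 47 = 75.3802 - 47 = 28.4 dB

28.4 dB


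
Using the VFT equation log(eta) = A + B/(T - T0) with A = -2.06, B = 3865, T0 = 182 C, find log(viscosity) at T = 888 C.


VFT equation: log(eta) = A + B / (T - T0)
  T - T0 = 888 - 182 = 706
  B / (T - T0) = 3865 / 706 = 5.475
  log(eta) = -2.06 + 5.475 = 3.415

3.415


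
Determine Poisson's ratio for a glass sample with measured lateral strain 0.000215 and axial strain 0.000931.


Poisson's ratio: nu = lateral strain / axial strain
  nu = 0.000215 / 0.000931 = 0.2309

0.2309


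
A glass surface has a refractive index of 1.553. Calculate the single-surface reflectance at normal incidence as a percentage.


Fresnel reflectance at normal incidence:
  R = ((n - 1)/(n + 1))^2
  (n - 1)/(n + 1) = (1.553 - 1)/(1.553 + 1) = 0.216608
  R = 0.216608^2 = 0.046919
  R(%) = 0.046919 * 100 = 4.692%

4.692%


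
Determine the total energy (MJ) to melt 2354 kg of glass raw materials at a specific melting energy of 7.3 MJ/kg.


Total energy = mass * specific energy
  E = 2354 * 7.3 = 17184.2 MJ

17184.2 MJ


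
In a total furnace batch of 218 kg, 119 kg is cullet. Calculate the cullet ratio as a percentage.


Cullet ratio = (cullet mass / total batch mass) * 100
  Ratio = 119 / 218 * 100 = 54.59%

54.59%


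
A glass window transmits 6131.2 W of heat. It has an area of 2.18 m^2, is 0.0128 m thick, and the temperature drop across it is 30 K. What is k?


Fourier's law rearranged: k = Q * t / (A * dT)
  Numerator = 6131.2 * 0.0128 = 78.47936
  Denominator = 2.18 * 30 = 65.4
  k = 78.47936 / 65.4 = 1.2 W/mK

1.2 W/mK


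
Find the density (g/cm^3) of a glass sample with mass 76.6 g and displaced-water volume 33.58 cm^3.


Use the definition of density:
  rho = mass / volume
  rho = 76.6 / 33.58 = 2.281 g/cm^3

2.281 g/cm^3


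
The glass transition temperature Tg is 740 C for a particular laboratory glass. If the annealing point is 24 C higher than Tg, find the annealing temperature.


The annealing temperature is Tg plus the offset:
  T_anneal = 740 + 24 = 764 C

764 C


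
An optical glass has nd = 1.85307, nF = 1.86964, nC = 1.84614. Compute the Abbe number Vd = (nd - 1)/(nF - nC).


Abbe number formula: Vd = (nd - 1) / (nF - nC)
  nd - 1 = 1.85307 - 1 = 0.85307
  nF - nC = 1.86964 - 1.84614 = 0.0235
  Vd = 0.85307 / 0.0235 = 36.3

36.3


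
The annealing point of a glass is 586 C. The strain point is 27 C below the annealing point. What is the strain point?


Strain point = annealing point - difference:
  T_strain = 586 - 27 = 559 C

559 C


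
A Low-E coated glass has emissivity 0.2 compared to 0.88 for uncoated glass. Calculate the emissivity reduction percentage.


Percentage reduction = (1 - coated/uncoated) * 100
  Ratio = 0.2 / 0.88 = 0.2273
  Reduction = (1 - 0.2273) * 100 = 77.3%

77.3%


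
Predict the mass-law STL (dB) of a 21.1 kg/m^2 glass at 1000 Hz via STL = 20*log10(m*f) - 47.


Mass law: STL = 20 * log10(m * f) - 47
  m * f = 21.1 * 1000 = 21100
  log10(21100) = 4.32428
  STL = 20 * 4.32428 - 47 = 86.4856 - 47 = 39.5 dB

39.5 dB


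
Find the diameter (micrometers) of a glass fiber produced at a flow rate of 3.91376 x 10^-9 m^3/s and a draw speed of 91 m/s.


Cross-sectional area from continuity:
  A = Q / v = 3.91376 x 10^-9 / 91 = 4.300835 x 10^-11 m^2
Diameter from circular cross-section:
  d = sqrt(4A / pi) * 10^6 (m -> um)
  d = sqrt(4 * 4.300835 x 10^-11 / pi) * 10^6 = 7.4 um

7.4 um


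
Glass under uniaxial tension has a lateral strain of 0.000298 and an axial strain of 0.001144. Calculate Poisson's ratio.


Poisson's ratio: nu = lateral strain / axial strain
  nu = 0.000298 / 0.001144 = 0.2605

0.2605


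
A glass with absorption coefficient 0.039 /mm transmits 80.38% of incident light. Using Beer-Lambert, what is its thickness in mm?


Rearrange T = exp(-alpha * thickness):
  thickness = -ln(T) / alpha
  T = 80.38/100 = 0.8038
  ln(T) = -0.2184
  -ln(T) = 0.2184
  thickness = 0.2184 / 0.039 = 5.6 mm

5.6 mm


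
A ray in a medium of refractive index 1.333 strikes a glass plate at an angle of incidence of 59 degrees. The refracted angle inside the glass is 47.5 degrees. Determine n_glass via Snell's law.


Apply Snell's law: n1 * sin(theta1) = n2 * sin(theta2)
  n2 = n1 * sin(theta1) / sin(theta2)
  sin(59) = 0.857167
  sin(47.5) = 0.737277
  n2 = 1.333 * 0.857167 / 0.737277 = 1.5498

1.5498


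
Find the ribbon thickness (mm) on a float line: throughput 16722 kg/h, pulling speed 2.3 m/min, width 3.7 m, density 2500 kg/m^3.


Ribbon cross-section from mass balance:
  Volume rate = throughput / density = 16722 / 2500 = 6.6888 m^3/h
  thickness = volume rate / (speed * 60 * width), i.e.
  thickness = throughput / (60 * speed * width * density) * 1000
  thickness = 16722 / (60 * 2.3 * 3.7 * 2500) * 1000 = 13.1 mm

13.1 mm


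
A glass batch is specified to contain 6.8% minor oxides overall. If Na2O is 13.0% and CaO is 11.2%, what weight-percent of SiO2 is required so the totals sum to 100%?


Known pieces sum to 100%:
  SiO2 = 100 - (others + Na2O + CaO)
  SiO2 = 100 - (6.8 + 13.0 + 11.2) = 69.0%

69.0%


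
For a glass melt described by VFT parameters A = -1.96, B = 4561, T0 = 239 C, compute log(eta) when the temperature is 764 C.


VFT equation: log(eta) = A + B / (T - T0)
  T - T0 = 764 - 239 = 525
  B / (T - T0) = 4561 / 525 = 8.688
  log(eta) = -1.96 + 8.688 = 6.728

6.728


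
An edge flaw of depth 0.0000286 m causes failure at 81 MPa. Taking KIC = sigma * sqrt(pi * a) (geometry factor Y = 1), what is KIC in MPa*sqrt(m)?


Fracture toughness: KIC = sigma * sqrt(pi * a)
  pi * a = pi * 0.0000286 = 0.00008985
  sqrt(pi * a) = 0.009479
  KIC = 81 * 0.009479 = 0.768 MPa*sqrt(m)

0.768 MPa*sqrt(m)


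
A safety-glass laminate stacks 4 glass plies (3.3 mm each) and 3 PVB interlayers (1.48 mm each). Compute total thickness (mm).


Total thickness = glass contribution + PVB contribution
  Glass: 4 * 3.3 = 13.2 mm
  PVB: 3 * 1.48 = 4.44 mm
  Total = 13.2 + 4.44 = 17.64 mm

17.64 mm


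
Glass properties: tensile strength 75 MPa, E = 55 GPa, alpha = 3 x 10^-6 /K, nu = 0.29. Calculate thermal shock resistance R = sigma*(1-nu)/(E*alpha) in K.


Thermal shock resistance: R = sigma * (1 - nu) / (E * alpha)
  Numerator = 75 * (1 - 0.29) = 53.25
  Denominator = 55 * 1000 * (3 x 10^-6) = 0.165
  R = 53.25 / 0.165 = 322.7 K

322.7 K


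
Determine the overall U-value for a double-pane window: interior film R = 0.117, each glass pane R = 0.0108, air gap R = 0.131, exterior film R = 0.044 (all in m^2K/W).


Total thermal resistance (series):
  R_total = R_in + R_glass + R_air + R_glass + R_out
  R_total = 0.117 + 0.0108 + 0.131 + 0.0108 + 0.044 = 0.3136 m^2K/W
U-value = 1 / R_total = 1 / 0.3136 = 3.189 W/m^2K

3.189 W/m^2K


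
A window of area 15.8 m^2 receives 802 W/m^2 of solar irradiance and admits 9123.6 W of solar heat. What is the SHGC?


Rearrange Q = Area * SHGC * Irradiance:
  SHGC = Q / (Area * Irradiance)
  SHGC = 9123.6 / (15.8 * 802) = 0.72

0.72


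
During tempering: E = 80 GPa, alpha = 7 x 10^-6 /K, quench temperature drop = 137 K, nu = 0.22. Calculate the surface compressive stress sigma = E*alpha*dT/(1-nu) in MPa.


Tempering stress: sigma = E * alpha * dT / (1 - nu)
  E (MPa) = 80 * 1000 = 80000
  Numerator = 80000 * (7 x 10^-6) * 137 = 76.72
  Denominator = 1 - 0.22 = 0.78
  sigma = 76.72 / 0.78 = 98.4 MPa

98.4 MPa


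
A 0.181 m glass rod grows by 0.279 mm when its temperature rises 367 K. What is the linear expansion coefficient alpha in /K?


Rearrange dL = alpha * L0 * dT for alpha:
  alpha = dL / (L0 * dT)
  alpha = (0.279 / 1000) / (0.181 * 367) = 0.0000042 /K = 4.2 x 10^-6 /K

4.2 x 10^-6 /K


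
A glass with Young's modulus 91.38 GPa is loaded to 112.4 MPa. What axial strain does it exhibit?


Rearrange E = sigma / epsilon:
  epsilon = sigma / E
  E (MPa) = 91.38 * 1000 = 91380
  epsilon = 112.4 / 91380 = 0.00123

0.00123


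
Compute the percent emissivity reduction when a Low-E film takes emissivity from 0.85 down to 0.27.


Percentage reduction = (1 - coated/uncoated) * 100
  Ratio = 0.27 / 0.85 = 0.3176
  Reduction = (1 - 0.3176) * 100 = 68.2%

68.2%


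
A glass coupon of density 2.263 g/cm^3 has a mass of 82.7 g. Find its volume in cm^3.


Rearrange rho = m / V:
  V = m / rho
  V = 82.7 / 2.263 = 36.544 cm^3

36.544 cm^3


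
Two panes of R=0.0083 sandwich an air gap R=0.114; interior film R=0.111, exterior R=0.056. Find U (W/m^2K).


Total thermal resistance (series):
  R_total = R_in + R_glass + R_air + R_glass + R_out
  R_total = 0.111 + 0.0083 + 0.114 + 0.0083 + 0.056 = 0.2976 m^2K/W
U-value = 1 / R_total = 1 / 0.2976 = 3.36 W/m^2K

3.36 W/m^2K


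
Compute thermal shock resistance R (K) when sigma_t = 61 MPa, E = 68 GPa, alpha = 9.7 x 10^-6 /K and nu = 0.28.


Thermal shock resistance: R = sigma * (1 - nu) / (E * alpha)
  Numerator = 61 * (1 - 0.28) = 43.92
  Denominator = 68 * 1000 * (9.7 x 10^-6) = 0.6596
  R = 43.92 / 0.6596 = 66.6 K

66.6 K


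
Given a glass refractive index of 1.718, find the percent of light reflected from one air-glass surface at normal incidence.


Fresnel reflectance at normal incidence:
  R = ((n - 1)/(n + 1))^2
  (n - 1)/(n + 1) = (1.718 - 1)/(1.718 + 1) = 0.264165
  R = 0.264165^2 = 0.0697831
  R(%) = 0.0697831 * 100 = 6.978%

6.978%


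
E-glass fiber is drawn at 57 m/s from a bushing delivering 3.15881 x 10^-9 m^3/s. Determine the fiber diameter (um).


Cross-sectional area from continuity:
  A = Q / v = 3.15881 x 10^-9 / 57 = 5.541772 x 10^-11 m^2
Diameter from circular cross-section:
  d = sqrt(4A / pi) * 10^6 (m -> um)
  d = sqrt(4 * 5.541772 x 10^-11 / pi) * 10^6 = 8.4 um

8.4 um


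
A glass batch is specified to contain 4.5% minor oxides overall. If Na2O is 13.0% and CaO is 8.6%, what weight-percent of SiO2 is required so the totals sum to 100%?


Known pieces sum to 100%:
  SiO2 = 100 - (others + Na2O + CaO)
  SiO2 = 100 - (4.5 + 13.0 + 8.6) = 73.9%

73.9%


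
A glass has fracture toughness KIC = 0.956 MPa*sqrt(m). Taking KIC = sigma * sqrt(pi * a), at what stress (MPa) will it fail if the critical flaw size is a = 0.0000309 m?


Rearrange KIC = sigma * sqrt(pi * a):
  sigma = KIC / sqrt(pi * a)
  sqrt(pi * 0.0000309) = 0.009853
  sigma = 0.956 / 0.009853 = 97.03 MPa

97.03 MPa


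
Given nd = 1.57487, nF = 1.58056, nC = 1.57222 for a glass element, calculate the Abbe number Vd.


Abbe number formula: Vd = (nd - 1) / (nF - nC)
  nd - 1 = 1.57487 - 1 = 0.57487
  nF - nC = 1.58056 - 1.57222 = 0.00834
  Vd = 0.57487 / 0.00834 = 68.93

68.93


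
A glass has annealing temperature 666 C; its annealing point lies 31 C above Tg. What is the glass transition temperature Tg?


Rearrange T_anneal = Tg + offset for Tg:
  Tg = T_anneal - offset = 666 - 31 = 635 C

635 C


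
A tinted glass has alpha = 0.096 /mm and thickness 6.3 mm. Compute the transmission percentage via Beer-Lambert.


Beer-Lambert law: T = exp(-alpha * thickness)
  exponent = -0.096 * 6.3 = -0.6048
  T = exp(-0.6048) = 0.5462
  Percentage = 0.5462 * 100 = 54.62%

54.62%


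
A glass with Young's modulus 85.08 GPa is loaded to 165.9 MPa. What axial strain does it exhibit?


Rearrange E = sigma / epsilon:
  epsilon = sigma / E
  E (MPa) = 85.08 * 1000 = 85080
  epsilon = 165.9 / 85080 = 0.00195

0.00195


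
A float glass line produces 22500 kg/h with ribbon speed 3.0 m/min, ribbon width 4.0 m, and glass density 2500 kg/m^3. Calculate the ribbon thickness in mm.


Ribbon cross-section from mass balance:
  Volume rate = throughput / density = 22500 / 2500 = 9.0 m^3/h
  thickness = volume rate / (speed * 60 * width), i.e.
  thickness = throughput / (60 * speed * width * density) * 1000
  thickness = 22500 / (60 * 3.0 * 4.0 * 2500) * 1000 = 12.5 mm

12.5 mm


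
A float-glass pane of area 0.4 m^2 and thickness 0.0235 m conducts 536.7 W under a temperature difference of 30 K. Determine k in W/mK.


Fourier's law rearranged: k = Q * t / (A * dT)
  Numerator = 536.7 * 0.0235 = 12.61245
  Denominator = 0.4 * 30 = 12.0
  k = 12.61245 / 12.0 = 1.051 W/mK

1.051 W/mK


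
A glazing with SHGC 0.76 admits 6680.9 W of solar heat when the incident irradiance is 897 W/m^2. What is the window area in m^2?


Rearrange Q = Area * SHGC * Irradiance:
  Area = Q / (SHGC * Irradiance)
  Area = 6680.9 / (0.76 * 897) = 9.8 m^2

9.8 m^2


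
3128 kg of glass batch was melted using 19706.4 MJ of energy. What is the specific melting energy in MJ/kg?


Rearrange E = m * s for s:
  s = E / m
  s = 19706.4 / 3128 = 6.3 MJ/kg

6.3 MJ/kg


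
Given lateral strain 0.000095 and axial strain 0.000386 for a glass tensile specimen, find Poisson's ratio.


Poisson's ratio: nu = lateral strain / axial strain
  nu = 0.000095 / 0.000386 = 0.2461

0.2461


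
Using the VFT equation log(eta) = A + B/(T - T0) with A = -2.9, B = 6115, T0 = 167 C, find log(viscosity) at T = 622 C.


VFT equation: log(eta) = A + B / (T - T0)
  T - T0 = 622 - 167 = 455
  B / (T - T0) = 6115 / 455 = 13.44
  log(eta) = -2.9 + 13.44 = 10.54

10.54


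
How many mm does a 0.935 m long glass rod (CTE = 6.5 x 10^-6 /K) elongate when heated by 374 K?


Thermal expansion formula: dL = alpha * L0 * dT
  dL = (6.5 x 10^-6) * 0.935 * 374 = 0.00227298 m
Convert to mm: 0.00227298 * 1000 = 2.273 mm

2.273 mm


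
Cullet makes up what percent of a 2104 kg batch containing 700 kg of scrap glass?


Cullet ratio = (cullet mass / total batch mass) * 100
  Ratio = 700 / 2104 * 100 = 33.27%

33.27%


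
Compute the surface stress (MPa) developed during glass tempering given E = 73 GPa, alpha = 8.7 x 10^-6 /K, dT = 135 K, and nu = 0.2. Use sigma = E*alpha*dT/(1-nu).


Tempering stress: sigma = E * alpha * dT / (1 - nu)
  E (MPa) = 73 * 1000 = 73000
  Numerator = 73000 * (8.7 x 10^-6) * 135 = 85.7385
  Denominator = 1 - 0.2 = 0.8
  sigma = 85.7385 / 0.8 = 107.2 MPa

107.2 MPa


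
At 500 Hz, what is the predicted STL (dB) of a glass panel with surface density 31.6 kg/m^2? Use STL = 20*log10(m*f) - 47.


Mass law: STL = 20 * log10(m * f) - 47
  m * f = 31.6 * 500 = 15800
  log10(15800) = 4.19866
  STL = 20 * 4.19866 - 47 = 83.9732 - 47 = 37.0 dB

37.0 dB


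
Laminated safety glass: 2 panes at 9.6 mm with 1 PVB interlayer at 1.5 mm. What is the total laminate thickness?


Total thickness = glass contribution + PVB contribution
  Glass: 2 * 9.6 = 19.2 mm
  PVB: 1 * 1.5 = 1.5 mm
  Total = 19.2 + 1.5 = 20.7 mm

20.7 mm


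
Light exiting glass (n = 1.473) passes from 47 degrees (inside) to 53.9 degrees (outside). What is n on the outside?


Apply Snell's law: n1 * sin(theta1) = n2 * sin(theta2)
  n2 = n1 * sin(theta1) / sin(theta2)
  sin(47) = 0.731354
  sin(53.9) = 0.80799
  n2 = 1.473 * 0.731354 / 0.80799 = 1.3333

1.3333


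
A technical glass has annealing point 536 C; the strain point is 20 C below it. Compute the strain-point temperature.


Strain point = annealing point - difference:
  T_strain = 536 - 20 = 516 C

516 C


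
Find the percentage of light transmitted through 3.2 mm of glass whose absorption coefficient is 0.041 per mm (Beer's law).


Beer-Lambert law: T = exp(-alpha * thickness)
  exponent = -0.041 * 3.2 = -0.1312
  T = exp(-0.1312) = 0.877
  Percentage = 0.877 * 100 = 87.7%

87.7%


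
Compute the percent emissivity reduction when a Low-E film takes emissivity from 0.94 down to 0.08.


Percentage reduction = (1 - coated/uncoated) * 100
  Ratio = 0.08 / 0.94 = 0.0851
  Reduction = (1 - 0.0851) * 100 = 91.5%

91.5%


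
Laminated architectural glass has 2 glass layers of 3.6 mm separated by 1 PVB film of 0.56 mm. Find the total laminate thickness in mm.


Total thickness = glass contribution + PVB contribution
  Glass: 2 * 3.6 = 7.2 mm
  PVB: 1 * 0.56 = 0.56 mm
  Total = 7.2 + 0.56 = 7.76 mm

7.76 mm


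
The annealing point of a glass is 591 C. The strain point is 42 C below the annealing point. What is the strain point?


Strain point = annealing point - difference:
  T_strain = 591 - 42 = 549 C

549 C


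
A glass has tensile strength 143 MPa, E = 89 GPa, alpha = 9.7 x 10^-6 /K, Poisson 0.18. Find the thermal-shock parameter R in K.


Thermal shock resistance: R = sigma * (1 - nu) / (E * alpha)
  Numerator = 143 * (1 - 0.18) = 117.26
  Denominator = 89 * 1000 * (9.7 x 10^-6) = 0.8633
  R = 117.26 / 0.8633 = 135.8 K

135.8 K


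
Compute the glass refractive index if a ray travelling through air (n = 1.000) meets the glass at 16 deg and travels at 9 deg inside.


Apply Snell's law: n1 * sin(theta1) = n2 * sin(theta2)
  n2 = n1 * sin(theta1) / sin(theta2)
  sin(16) = 0.275637
  sin(9) = 0.156434
  n2 = 1.000 * 0.275637 / 0.156434 = 1.762

1.762


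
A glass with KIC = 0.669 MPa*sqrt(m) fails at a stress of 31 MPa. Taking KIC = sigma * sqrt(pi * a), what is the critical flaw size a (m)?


Rearrange KIC = sigma * sqrt(pi * a):
  sqrt(pi * a) = KIC / sigma
  sqrt(pi * a) = 0.669 / 31 = 0.021581
  a = (KIC / sigma)^2 / pi
  a = 0.021581^2 / pi = 0.0001482 m

0.0001482 m


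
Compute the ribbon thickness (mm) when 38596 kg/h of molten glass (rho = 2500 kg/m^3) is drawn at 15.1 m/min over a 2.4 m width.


Ribbon cross-section from mass balance:
  Volume rate = throughput / density = 38596 / 2500 = 15.4384 m^3/h
  thickness = volume rate / (speed * 60 * width), i.e.
  thickness = throughput / (60 * speed * width * density) * 1000
  thickness = 38596 / (60 * 15.1 * 2.4 * 2500) * 1000 = 7.1 mm

7.1 mm


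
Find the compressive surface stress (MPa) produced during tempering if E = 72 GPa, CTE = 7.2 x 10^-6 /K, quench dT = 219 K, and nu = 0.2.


Tempering stress: sigma = E * alpha * dT / (1 - nu)
  E (MPa) = 72 * 1000 = 72000
  Numerator = 72000 * (7.2 x 10^-6) * 219 = 113.5296
  Denominator = 1 - 0.2 = 0.8
  sigma = 113.5296 / 0.8 = 141.9 MPa

141.9 MPa


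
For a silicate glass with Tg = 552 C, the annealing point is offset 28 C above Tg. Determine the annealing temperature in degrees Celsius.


The annealing temperature is Tg plus the offset:
  T_anneal = 552 + 28 = 580 C

580 C


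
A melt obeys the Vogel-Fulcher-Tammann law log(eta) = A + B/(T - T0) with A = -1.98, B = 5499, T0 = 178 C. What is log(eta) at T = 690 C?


VFT equation: log(eta) = A + B / (T - T0)
  T - T0 = 690 - 178 = 512
  B / (T - T0) = 5499 / 512 = 10.74
  log(eta) = -1.98 + 10.74 = 8.76

8.76


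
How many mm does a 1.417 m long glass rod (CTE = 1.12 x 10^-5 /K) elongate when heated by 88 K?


Thermal expansion formula: dL = alpha * L0 * dT
  dL = (1.12 x 10^-5) * 1.417 * 88 = 0.0013966 m
Convert to mm: 0.0013966 * 1000 = 1.3966 mm

1.3966 mm


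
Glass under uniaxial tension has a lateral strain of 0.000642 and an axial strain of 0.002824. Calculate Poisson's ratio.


Poisson's ratio: nu = lateral strain / axial strain
  nu = 0.000642 / 0.002824 = 0.2273

0.2273


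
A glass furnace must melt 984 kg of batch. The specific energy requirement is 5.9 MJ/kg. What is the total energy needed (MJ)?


Total energy = mass * specific energy
  E = 984 * 5.9 = 5805.6 MJ

5805.6 MJ


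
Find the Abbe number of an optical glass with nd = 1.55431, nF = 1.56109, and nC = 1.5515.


Abbe number formula: Vd = (nd - 1) / (nF - nC)
  nd - 1 = 1.55431 - 1 = 0.55431
  nF - nC = 1.56109 - 1.5515 = 0.00959
  Vd = 0.55431 / 0.00959 = 57.8

57.8


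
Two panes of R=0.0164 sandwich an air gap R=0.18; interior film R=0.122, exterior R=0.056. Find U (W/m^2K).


Total thermal resistance (series):
  R_total = R_in + R_glass + R_air + R_glass + R_out
  R_total = 0.122 + 0.0164 + 0.18 + 0.0164 + 0.056 = 0.3908 m^2K/W
U-value = 1 / R_total = 1 / 0.3908 = 2.559 W/m^2K

2.559 W/m^2K


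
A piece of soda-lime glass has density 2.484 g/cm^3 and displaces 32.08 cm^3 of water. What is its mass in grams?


Rearrange rho = m / V:
  m = rho * V
  m = 2.484 * 32.08 = 79.687 g

79.687 g


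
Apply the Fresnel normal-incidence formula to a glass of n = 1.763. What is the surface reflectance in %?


Fresnel reflectance at normal incidence:
  R = ((n - 1)/(n + 1))^2
  (n - 1)/(n + 1) = (1.763 - 1)/(1.763 + 1) = 0.276149
  R = 0.276149^2 = 0.0762583
  R(%) = 0.0762583 * 100 = 7.626%

7.626%


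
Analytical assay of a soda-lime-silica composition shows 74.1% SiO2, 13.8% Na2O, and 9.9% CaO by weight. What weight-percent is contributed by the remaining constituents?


Sum the three major oxides:
  SiO2 + Na2O + CaO = 74.1 + 13.8 + 9.9 = 97.8%
Subtract from 100%:
  Others = 100 - 97.8 = 2.2%

2.2%


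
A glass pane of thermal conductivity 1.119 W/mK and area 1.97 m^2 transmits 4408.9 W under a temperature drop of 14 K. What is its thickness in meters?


Fourier's law: t = k * A * dT / Q
  t = 1.119 * 1.97 * 14 / 4408.9
  t = 30.86202 / 4408.9 = 0.007 m

0.007 m


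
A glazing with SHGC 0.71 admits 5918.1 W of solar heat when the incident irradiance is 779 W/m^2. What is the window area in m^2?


Rearrange Q = Area * SHGC * Irradiance:
  Area = Q / (SHGC * Irradiance)
  Area = 5918.1 / (0.71 * 779) = 10.7 m^2

10.7 m^2


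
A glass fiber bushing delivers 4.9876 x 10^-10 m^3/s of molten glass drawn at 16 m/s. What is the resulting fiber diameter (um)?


Cross-sectional area from continuity:
  A = Q / v = 4.9876 x 10^-10 / 16 = 3.11725 x 10^-11 m^2
Diameter from circular cross-section:
  d = sqrt(4A / pi) * 10^6 (m -> um)
  d = sqrt(4 * 3.11725 x 10^-11 / pi) * 10^6 = 6.3 um

6.3 um


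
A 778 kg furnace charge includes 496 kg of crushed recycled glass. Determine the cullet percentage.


Cullet ratio = (cullet mass / total batch mass) * 100
  Ratio = 496 / 778 * 100 = 63.75%

63.75%


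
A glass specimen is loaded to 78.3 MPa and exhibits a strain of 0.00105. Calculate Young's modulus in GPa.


Young's modulus: E = stress / strain
  E = 78.3 MPa / 0.00105 = 74571.43 MPa
Convert to GPa: 74571.43 / 1000 = 74.57 GPa

74.57 GPa


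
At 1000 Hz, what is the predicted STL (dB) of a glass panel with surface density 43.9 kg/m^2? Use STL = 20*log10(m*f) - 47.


Mass law: STL = 20 * log10(m * f) - 47
  m * f = 43.9 * 1000 = 43900
  log10(43900) = 4.64246
  STL = 20 * 4.64246 - 47 = 92.8492 - 47 = 45.8 dB

45.8 dB


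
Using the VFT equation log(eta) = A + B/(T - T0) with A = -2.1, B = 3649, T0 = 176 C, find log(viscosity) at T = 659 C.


VFT equation: log(eta) = A + B / (T - T0)
  T - T0 = 659 - 176 = 483
  B / (T - T0) = 3649 / 483 = 7.555
  log(eta) = -2.1 + 7.555 = 5.455

5.455
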